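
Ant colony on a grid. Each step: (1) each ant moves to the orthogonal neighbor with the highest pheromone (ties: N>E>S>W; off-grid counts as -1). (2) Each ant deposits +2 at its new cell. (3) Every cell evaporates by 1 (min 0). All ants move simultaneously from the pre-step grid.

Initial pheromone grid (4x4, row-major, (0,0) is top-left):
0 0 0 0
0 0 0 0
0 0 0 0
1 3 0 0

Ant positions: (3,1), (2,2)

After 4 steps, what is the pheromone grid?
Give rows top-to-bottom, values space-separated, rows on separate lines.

After step 1: ants at (3,0),(1,2)
  0 0 0 0
  0 0 1 0
  0 0 0 0
  2 2 0 0
After step 2: ants at (3,1),(0,2)
  0 0 1 0
  0 0 0 0
  0 0 0 0
  1 3 0 0
After step 3: ants at (3,0),(0,3)
  0 0 0 1
  0 0 0 0
  0 0 0 0
  2 2 0 0
After step 4: ants at (3,1),(1,3)
  0 0 0 0
  0 0 0 1
  0 0 0 0
  1 3 0 0

0 0 0 0
0 0 0 1
0 0 0 0
1 3 0 0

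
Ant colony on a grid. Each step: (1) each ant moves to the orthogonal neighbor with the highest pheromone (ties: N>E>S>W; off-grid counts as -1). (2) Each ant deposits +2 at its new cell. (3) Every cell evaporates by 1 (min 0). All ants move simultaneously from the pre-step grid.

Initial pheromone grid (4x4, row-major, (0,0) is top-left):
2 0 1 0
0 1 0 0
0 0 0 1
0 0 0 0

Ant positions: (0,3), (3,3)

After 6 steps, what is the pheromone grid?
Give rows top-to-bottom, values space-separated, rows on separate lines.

After step 1: ants at (0,2),(2,3)
  1 0 2 0
  0 0 0 0
  0 0 0 2
  0 0 0 0
After step 2: ants at (0,3),(1,3)
  0 0 1 1
  0 0 0 1
  0 0 0 1
  0 0 0 0
After step 3: ants at (1,3),(0,3)
  0 0 0 2
  0 0 0 2
  0 0 0 0
  0 0 0 0
After step 4: ants at (0,3),(1,3)
  0 0 0 3
  0 0 0 3
  0 0 0 0
  0 0 0 0
After step 5: ants at (1,3),(0,3)
  0 0 0 4
  0 0 0 4
  0 0 0 0
  0 0 0 0
After step 6: ants at (0,3),(1,3)
  0 0 0 5
  0 0 0 5
  0 0 0 0
  0 0 0 0

0 0 0 5
0 0 0 5
0 0 0 0
0 0 0 0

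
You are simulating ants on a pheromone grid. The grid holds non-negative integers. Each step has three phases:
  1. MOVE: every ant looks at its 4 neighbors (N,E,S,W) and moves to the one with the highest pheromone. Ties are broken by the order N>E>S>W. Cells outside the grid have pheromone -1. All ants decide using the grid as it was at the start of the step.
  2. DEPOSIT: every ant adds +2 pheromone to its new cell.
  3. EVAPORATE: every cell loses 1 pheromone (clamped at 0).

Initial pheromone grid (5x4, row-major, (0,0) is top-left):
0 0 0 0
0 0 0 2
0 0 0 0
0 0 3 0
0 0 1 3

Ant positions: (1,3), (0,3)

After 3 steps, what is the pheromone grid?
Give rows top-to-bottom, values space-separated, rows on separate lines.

After step 1: ants at (0,3),(1,3)
  0 0 0 1
  0 0 0 3
  0 0 0 0
  0 0 2 0
  0 0 0 2
After step 2: ants at (1,3),(0,3)
  0 0 0 2
  0 0 0 4
  0 0 0 0
  0 0 1 0
  0 0 0 1
After step 3: ants at (0,3),(1,3)
  0 0 0 3
  0 0 0 5
  0 0 0 0
  0 0 0 0
  0 0 0 0

0 0 0 3
0 0 0 5
0 0 0 0
0 0 0 0
0 0 0 0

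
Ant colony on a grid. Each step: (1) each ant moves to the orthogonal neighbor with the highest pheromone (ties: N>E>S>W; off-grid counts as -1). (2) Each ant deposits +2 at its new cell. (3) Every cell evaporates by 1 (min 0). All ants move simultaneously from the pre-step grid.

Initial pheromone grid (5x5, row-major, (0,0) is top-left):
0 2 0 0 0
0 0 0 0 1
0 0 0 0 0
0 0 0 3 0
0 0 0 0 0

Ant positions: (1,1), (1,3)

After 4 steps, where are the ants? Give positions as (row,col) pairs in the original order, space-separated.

Step 1: ant0:(1,1)->N->(0,1) | ant1:(1,3)->E->(1,4)
  grid max=3 at (0,1)
Step 2: ant0:(0,1)->E->(0,2) | ant1:(1,4)->N->(0,4)
  grid max=2 at (0,1)
Step 3: ant0:(0,2)->W->(0,1) | ant1:(0,4)->S->(1,4)
  grid max=3 at (0,1)
Step 4: ant0:(0,1)->E->(0,2) | ant1:(1,4)->N->(0,4)
  grid max=2 at (0,1)

(0,2) (0,4)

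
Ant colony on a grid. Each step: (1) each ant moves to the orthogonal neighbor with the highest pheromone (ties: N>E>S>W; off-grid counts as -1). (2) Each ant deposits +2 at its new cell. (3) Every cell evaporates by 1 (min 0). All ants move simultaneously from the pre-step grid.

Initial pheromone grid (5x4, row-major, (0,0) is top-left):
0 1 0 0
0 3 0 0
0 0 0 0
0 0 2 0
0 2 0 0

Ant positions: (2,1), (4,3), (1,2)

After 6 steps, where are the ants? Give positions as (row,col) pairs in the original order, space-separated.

Step 1: ant0:(2,1)->N->(1,1) | ant1:(4,3)->N->(3,3) | ant2:(1,2)->W->(1,1)
  grid max=6 at (1,1)
Step 2: ant0:(1,1)->N->(0,1) | ant1:(3,3)->W->(3,2) | ant2:(1,1)->N->(0,1)
  grid max=5 at (1,1)
Step 3: ant0:(0,1)->S->(1,1) | ant1:(3,2)->N->(2,2) | ant2:(0,1)->S->(1,1)
  grid max=8 at (1,1)
Step 4: ant0:(1,1)->N->(0,1) | ant1:(2,2)->S->(3,2) | ant2:(1,1)->N->(0,1)
  grid max=7 at (1,1)
Step 5: ant0:(0,1)->S->(1,1) | ant1:(3,2)->N->(2,2) | ant2:(0,1)->S->(1,1)
  grid max=10 at (1,1)
Step 6: ant0:(1,1)->N->(0,1) | ant1:(2,2)->S->(3,2) | ant2:(1,1)->N->(0,1)
  grid max=9 at (1,1)

(0,1) (3,2) (0,1)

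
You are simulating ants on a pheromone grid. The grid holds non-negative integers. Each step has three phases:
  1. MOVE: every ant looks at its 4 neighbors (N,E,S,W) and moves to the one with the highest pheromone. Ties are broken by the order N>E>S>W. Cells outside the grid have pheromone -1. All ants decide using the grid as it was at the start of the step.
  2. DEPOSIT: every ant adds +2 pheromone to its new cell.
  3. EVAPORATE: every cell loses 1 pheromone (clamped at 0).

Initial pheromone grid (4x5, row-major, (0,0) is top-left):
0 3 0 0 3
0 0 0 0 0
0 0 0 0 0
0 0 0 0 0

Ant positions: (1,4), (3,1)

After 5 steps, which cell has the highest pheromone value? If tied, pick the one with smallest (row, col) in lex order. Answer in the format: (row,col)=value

Answer: (0,4)=4

Derivation:
Step 1: ant0:(1,4)->N->(0,4) | ant1:(3,1)->N->(2,1)
  grid max=4 at (0,4)
Step 2: ant0:(0,4)->S->(1,4) | ant1:(2,1)->N->(1,1)
  grid max=3 at (0,4)
Step 3: ant0:(1,4)->N->(0,4) | ant1:(1,1)->N->(0,1)
  grid max=4 at (0,4)
Step 4: ant0:(0,4)->S->(1,4) | ant1:(0,1)->E->(0,2)
  grid max=3 at (0,4)
Step 5: ant0:(1,4)->N->(0,4) | ant1:(0,2)->W->(0,1)
  grid max=4 at (0,4)
Final grid:
  0 2 0 0 4
  0 0 0 0 0
  0 0 0 0 0
  0 0 0 0 0
Max pheromone 4 at (0,4)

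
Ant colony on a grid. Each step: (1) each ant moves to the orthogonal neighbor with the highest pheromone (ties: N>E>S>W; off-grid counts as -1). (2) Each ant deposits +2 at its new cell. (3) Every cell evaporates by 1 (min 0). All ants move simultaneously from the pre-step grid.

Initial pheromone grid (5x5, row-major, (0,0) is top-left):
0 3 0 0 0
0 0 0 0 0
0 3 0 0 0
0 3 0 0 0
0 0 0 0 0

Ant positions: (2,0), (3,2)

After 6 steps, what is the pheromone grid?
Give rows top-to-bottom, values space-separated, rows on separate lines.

After step 1: ants at (2,1),(3,1)
  0 2 0 0 0
  0 0 0 0 0
  0 4 0 0 0
  0 4 0 0 0
  0 0 0 0 0
After step 2: ants at (3,1),(2,1)
  0 1 0 0 0
  0 0 0 0 0
  0 5 0 0 0
  0 5 0 0 0
  0 0 0 0 0
After step 3: ants at (2,1),(3,1)
  0 0 0 0 0
  0 0 0 0 0
  0 6 0 0 0
  0 6 0 0 0
  0 0 0 0 0
After step 4: ants at (3,1),(2,1)
  0 0 0 0 0
  0 0 0 0 0
  0 7 0 0 0
  0 7 0 0 0
  0 0 0 0 0
After step 5: ants at (2,1),(3,1)
  0 0 0 0 0
  0 0 0 0 0
  0 8 0 0 0
  0 8 0 0 0
  0 0 0 0 0
After step 6: ants at (3,1),(2,1)
  0 0 0 0 0
  0 0 0 0 0
  0 9 0 0 0
  0 9 0 0 0
  0 0 0 0 0

0 0 0 0 0
0 0 0 0 0
0 9 0 0 0
0 9 0 0 0
0 0 0 0 0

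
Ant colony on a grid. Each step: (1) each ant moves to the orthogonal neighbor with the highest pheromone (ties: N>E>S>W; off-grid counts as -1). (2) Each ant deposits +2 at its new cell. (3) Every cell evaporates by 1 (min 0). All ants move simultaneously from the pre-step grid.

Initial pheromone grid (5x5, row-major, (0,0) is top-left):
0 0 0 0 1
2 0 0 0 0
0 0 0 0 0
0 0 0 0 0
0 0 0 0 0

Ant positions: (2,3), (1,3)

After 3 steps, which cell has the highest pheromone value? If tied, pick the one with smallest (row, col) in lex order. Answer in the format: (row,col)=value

Step 1: ant0:(2,3)->N->(1,3) | ant1:(1,3)->N->(0,3)
  grid max=1 at (0,3)
Step 2: ant0:(1,3)->N->(0,3) | ant1:(0,3)->S->(1,3)
  grid max=2 at (0,3)
Step 3: ant0:(0,3)->S->(1,3) | ant1:(1,3)->N->(0,3)
  grid max=3 at (0,3)
Final grid:
  0 0 0 3 0
  0 0 0 3 0
  0 0 0 0 0
  0 0 0 0 0
  0 0 0 0 0
Max pheromone 3 at (0,3)

Answer: (0,3)=3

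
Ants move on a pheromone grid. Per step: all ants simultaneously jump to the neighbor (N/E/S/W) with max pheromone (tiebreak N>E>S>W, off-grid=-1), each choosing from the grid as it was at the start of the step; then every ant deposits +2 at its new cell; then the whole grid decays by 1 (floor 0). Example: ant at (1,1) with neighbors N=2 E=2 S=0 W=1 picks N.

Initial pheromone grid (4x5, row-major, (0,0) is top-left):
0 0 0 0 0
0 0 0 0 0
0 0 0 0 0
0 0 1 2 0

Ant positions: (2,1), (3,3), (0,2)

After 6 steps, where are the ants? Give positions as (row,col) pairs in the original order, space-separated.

Step 1: ant0:(2,1)->N->(1,1) | ant1:(3,3)->W->(3,2) | ant2:(0,2)->E->(0,3)
  grid max=2 at (3,2)
Step 2: ant0:(1,1)->N->(0,1) | ant1:(3,2)->E->(3,3) | ant2:(0,3)->E->(0,4)
  grid max=2 at (3,3)
Step 3: ant0:(0,1)->E->(0,2) | ant1:(3,3)->W->(3,2) | ant2:(0,4)->S->(1,4)
  grid max=2 at (3,2)
Step 4: ant0:(0,2)->E->(0,3) | ant1:(3,2)->E->(3,3) | ant2:(1,4)->N->(0,4)
  grid max=2 at (3,3)
Step 5: ant0:(0,3)->E->(0,4) | ant1:(3,3)->W->(3,2) | ant2:(0,4)->W->(0,3)
  grid max=2 at (0,3)
Step 6: ant0:(0,4)->W->(0,3) | ant1:(3,2)->E->(3,3) | ant2:(0,3)->E->(0,4)
  grid max=3 at (0,3)

(0,3) (3,3) (0,4)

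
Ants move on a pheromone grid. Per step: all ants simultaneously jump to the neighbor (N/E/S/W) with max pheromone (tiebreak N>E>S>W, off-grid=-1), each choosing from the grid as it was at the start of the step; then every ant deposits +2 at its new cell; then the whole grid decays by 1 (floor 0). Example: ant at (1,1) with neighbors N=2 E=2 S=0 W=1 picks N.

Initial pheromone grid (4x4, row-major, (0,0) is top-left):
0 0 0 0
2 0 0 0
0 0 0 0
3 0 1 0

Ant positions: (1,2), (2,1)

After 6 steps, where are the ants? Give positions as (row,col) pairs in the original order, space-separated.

Step 1: ant0:(1,2)->N->(0,2) | ant1:(2,1)->N->(1,1)
  grid max=2 at (3,0)
Step 2: ant0:(0,2)->E->(0,3) | ant1:(1,1)->W->(1,0)
  grid max=2 at (1,0)
Step 3: ant0:(0,3)->S->(1,3) | ant1:(1,0)->N->(0,0)
  grid max=1 at (0,0)
Step 4: ant0:(1,3)->N->(0,3) | ant1:(0,0)->S->(1,0)
  grid max=2 at (1,0)
Step 5: ant0:(0,3)->S->(1,3) | ant1:(1,0)->N->(0,0)
  grid max=1 at (0,0)
Step 6: ant0:(1,3)->N->(0,3) | ant1:(0,0)->S->(1,0)
  grid max=2 at (1,0)

(0,3) (1,0)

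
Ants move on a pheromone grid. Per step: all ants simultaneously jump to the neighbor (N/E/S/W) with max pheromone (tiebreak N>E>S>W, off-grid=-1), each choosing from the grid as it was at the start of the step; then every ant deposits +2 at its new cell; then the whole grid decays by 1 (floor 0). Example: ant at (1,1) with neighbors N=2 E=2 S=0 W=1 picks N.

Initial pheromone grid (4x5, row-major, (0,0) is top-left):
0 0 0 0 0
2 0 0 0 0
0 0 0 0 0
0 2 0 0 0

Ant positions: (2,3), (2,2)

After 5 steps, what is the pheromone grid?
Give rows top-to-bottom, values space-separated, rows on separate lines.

After step 1: ants at (1,3),(1,2)
  0 0 0 0 0
  1 0 1 1 0
  0 0 0 0 0
  0 1 0 0 0
After step 2: ants at (1,2),(1,3)
  0 0 0 0 0
  0 0 2 2 0
  0 0 0 0 0
  0 0 0 0 0
After step 3: ants at (1,3),(1,2)
  0 0 0 0 0
  0 0 3 3 0
  0 0 0 0 0
  0 0 0 0 0
After step 4: ants at (1,2),(1,3)
  0 0 0 0 0
  0 0 4 4 0
  0 0 0 0 0
  0 0 0 0 0
After step 5: ants at (1,3),(1,2)
  0 0 0 0 0
  0 0 5 5 0
  0 0 0 0 0
  0 0 0 0 0

0 0 0 0 0
0 0 5 5 0
0 0 0 0 0
0 0 0 0 0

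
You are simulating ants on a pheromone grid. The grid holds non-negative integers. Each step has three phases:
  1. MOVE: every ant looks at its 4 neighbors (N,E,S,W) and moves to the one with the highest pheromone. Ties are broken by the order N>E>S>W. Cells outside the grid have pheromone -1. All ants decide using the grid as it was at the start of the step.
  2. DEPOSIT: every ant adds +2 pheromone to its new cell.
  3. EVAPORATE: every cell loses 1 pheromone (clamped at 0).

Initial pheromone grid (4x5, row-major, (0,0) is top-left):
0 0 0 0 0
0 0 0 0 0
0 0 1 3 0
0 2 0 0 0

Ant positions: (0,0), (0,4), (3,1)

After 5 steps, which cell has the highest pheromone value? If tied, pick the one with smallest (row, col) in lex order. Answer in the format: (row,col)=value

Answer: (1,4)=3

Derivation:
Step 1: ant0:(0,0)->E->(0,1) | ant1:(0,4)->S->(1,4) | ant2:(3,1)->N->(2,1)
  grid max=2 at (2,3)
Step 2: ant0:(0,1)->E->(0,2) | ant1:(1,4)->N->(0,4) | ant2:(2,1)->S->(3,1)
  grid max=2 at (3,1)
Step 3: ant0:(0,2)->E->(0,3) | ant1:(0,4)->S->(1,4) | ant2:(3,1)->N->(2,1)
  grid max=1 at (0,3)
Step 4: ant0:(0,3)->E->(0,4) | ant1:(1,4)->N->(0,4) | ant2:(2,1)->S->(3,1)
  grid max=3 at (0,4)
Step 5: ant0:(0,4)->S->(1,4) | ant1:(0,4)->S->(1,4) | ant2:(3,1)->N->(2,1)
  grid max=3 at (1,4)
Final grid:
  0 0 0 0 2
  0 0 0 0 3
  0 1 0 0 0
  0 1 0 0 0
Max pheromone 3 at (1,4)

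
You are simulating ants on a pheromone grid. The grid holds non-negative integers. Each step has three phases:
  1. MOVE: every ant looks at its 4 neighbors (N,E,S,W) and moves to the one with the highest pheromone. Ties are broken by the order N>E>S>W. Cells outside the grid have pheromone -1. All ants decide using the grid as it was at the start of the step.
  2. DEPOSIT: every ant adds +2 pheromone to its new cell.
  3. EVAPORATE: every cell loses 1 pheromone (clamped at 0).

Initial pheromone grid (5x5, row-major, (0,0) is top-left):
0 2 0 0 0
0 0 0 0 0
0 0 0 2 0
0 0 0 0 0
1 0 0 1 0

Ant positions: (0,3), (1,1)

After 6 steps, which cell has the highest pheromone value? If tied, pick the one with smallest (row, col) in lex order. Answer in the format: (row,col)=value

Answer: (0,1)=2

Derivation:
Step 1: ant0:(0,3)->E->(0,4) | ant1:(1,1)->N->(0,1)
  grid max=3 at (0,1)
Step 2: ant0:(0,4)->S->(1,4) | ant1:(0,1)->E->(0,2)
  grid max=2 at (0,1)
Step 3: ant0:(1,4)->N->(0,4) | ant1:(0,2)->W->(0,1)
  grid max=3 at (0,1)
Step 4: ant0:(0,4)->S->(1,4) | ant1:(0,1)->E->(0,2)
  grid max=2 at (0,1)
Step 5: ant0:(1,4)->N->(0,4) | ant1:(0,2)->W->(0,1)
  grid max=3 at (0,1)
Step 6: ant0:(0,4)->S->(1,4) | ant1:(0,1)->E->(0,2)
  grid max=2 at (0,1)
Final grid:
  0 2 1 0 0
  0 0 0 0 1
  0 0 0 0 0
  0 0 0 0 0
  0 0 0 0 0
Max pheromone 2 at (0,1)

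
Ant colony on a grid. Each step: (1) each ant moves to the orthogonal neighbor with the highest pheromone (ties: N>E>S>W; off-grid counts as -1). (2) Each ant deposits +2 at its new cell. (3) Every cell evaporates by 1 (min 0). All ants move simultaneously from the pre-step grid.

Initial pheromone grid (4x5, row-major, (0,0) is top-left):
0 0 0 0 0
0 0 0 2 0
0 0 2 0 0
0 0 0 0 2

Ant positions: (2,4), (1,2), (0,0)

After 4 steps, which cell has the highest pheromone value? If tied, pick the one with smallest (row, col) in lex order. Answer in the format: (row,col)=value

Answer: (1,3)=4

Derivation:
Step 1: ant0:(2,4)->S->(3,4) | ant1:(1,2)->E->(1,3) | ant2:(0,0)->E->(0,1)
  grid max=3 at (1,3)
Step 2: ant0:(3,4)->N->(2,4) | ant1:(1,3)->N->(0,3) | ant2:(0,1)->E->(0,2)
  grid max=2 at (1,3)
Step 3: ant0:(2,4)->S->(3,4) | ant1:(0,3)->S->(1,3) | ant2:(0,2)->E->(0,3)
  grid max=3 at (1,3)
Step 4: ant0:(3,4)->N->(2,4) | ant1:(1,3)->N->(0,3) | ant2:(0,3)->S->(1,3)
  grid max=4 at (1,3)
Final grid:
  0 0 0 3 0
  0 0 0 4 0
  0 0 0 0 1
  0 0 0 0 2
Max pheromone 4 at (1,3)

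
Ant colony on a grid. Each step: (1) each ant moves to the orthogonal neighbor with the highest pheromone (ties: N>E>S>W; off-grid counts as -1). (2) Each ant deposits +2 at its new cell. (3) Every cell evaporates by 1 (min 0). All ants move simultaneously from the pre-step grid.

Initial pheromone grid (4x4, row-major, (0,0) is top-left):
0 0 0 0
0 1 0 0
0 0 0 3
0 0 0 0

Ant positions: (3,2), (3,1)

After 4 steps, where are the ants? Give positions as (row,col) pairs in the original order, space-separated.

Step 1: ant0:(3,2)->N->(2,2) | ant1:(3,1)->N->(2,1)
  grid max=2 at (2,3)
Step 2: ant0:(2,2)->E->(2,3) | ant1:(2,1)->E->(2,2)
  grid max=3 at (2,3)
Step 3: ant0:(2,3)->W->(2,2) | ant1:(2,2)->E->(2,3)
  grid max=4 at (2,3)
Step 4: ant0:(2,2)->E->(2,3) | ant1:(2,3)->W->(2,2)
  grid max=5 at (2,3)

(2,3) (2,2)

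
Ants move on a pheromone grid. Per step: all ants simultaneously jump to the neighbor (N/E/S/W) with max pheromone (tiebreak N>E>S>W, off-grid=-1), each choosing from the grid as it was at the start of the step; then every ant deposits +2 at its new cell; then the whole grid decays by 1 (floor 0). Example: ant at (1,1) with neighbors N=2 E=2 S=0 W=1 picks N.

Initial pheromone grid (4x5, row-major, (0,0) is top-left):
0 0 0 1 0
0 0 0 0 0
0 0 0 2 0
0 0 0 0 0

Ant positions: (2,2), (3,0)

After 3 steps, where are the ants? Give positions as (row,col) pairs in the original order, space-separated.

Step 1: ant0:(2,2)->E->(2,3) | ant1:(3,0)->N->(2,0)
  grid max=3 at (2,3)
Step 2: ant0:(2,3)->N->(1,3) | ant1:(2,0)->N->(1,0)
  grid max=2 at (2,3)
Step 3: ant0:(1,3)->S->(2,3) | ant1:(1,0)->N->(0,0)
  grid max=3 at (2,3)

(2,3) (0,0)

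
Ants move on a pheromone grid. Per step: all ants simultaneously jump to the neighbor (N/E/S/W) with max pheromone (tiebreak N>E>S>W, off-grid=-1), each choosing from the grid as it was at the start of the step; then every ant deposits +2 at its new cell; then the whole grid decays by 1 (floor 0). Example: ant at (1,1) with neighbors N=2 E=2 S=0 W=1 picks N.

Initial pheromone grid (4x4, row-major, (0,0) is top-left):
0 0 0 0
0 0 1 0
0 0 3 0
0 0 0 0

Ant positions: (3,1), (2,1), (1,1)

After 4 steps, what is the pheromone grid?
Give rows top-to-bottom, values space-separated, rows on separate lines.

After step 1: ants at (2,1),(2,2),(1,2)
  0 0 0 0
  0 0 2 0
  0 1 4 0
  0 0 0 0
After step 2: ants at (2,2),(1,2),(2,2)
  0 0 0 0
  0 0 3 0
  0 0 7 0
  0 0 0 0
After step 3: ants at (1,2),(2,2),(1,2)
  0 0 0 0
  0 0 6 0
  0 0 8 0
  0 0 0 0
After step 4: ants at (2,2),(1,2),(2,2)
  0 0 0 0
  0 0 7 0
  0 0 11 0
  0 0 0 0

0 0 0 0
0 0 7 0
0 0 11 0
0 0 0 0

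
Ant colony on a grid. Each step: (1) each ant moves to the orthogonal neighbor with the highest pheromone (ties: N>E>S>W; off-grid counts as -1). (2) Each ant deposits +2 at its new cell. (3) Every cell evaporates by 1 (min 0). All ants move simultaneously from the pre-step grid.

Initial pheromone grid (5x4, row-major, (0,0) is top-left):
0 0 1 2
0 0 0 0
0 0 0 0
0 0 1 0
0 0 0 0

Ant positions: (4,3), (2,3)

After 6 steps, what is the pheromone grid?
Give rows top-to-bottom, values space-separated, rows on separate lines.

After step 1: ants at (3,3),(1,3)
  0 0 0 1
  0 0 0 1
  0 0 0 0
  0 0 0 1
  0 0 0 0
After step 2: ants at (2,3),(0,3)
  0 0 0 2
  0 0 0 0
  0 0 0 1
  0 0 0 0
  0 0 0 0
After step 3: ants at (1,3),(1,3)
  0 0 0 1
  0 0 0 3
  0 0 0 0
  0 0 0 0
  0 0 0 0
After step 4: ants at (0,3),(0,3)
  0 0 0 4
  0 0 0 2
  0 0 0 0
  0 0 0 0
  0 0 0 0
After step 5: ants at (1,3),(1,3)
  0 0 0 3
  0 0 0 5
  0 0 0 0
  0 0 0 0
  0 0 0 0
After step 6: ants at (0,3),(0,3)
  0 0 0 6
  0 0 0 4
  0 0 0 0
  0 0 0 0
  0 0 0 0

0 0 0 6
0 0 0 4
0 0 0 0
0 0 0 0
0 0 0 0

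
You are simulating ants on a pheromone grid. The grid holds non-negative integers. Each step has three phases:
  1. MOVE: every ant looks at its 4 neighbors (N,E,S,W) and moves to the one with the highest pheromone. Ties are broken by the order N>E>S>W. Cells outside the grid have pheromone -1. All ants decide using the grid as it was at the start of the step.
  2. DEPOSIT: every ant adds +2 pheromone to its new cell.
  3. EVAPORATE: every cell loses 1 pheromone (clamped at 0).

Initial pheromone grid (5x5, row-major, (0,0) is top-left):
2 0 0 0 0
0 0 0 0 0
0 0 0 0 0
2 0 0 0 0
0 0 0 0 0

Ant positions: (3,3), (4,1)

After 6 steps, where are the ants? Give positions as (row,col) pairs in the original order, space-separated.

Step 1: ant0:(3,3)->N->(2,3) | ant1:(4,1)->N->(3,1)
  grid max=1 at (0,0)
Step 2: ant0:(2,3)->N->(1,3) | ant1:(3,1)->W->(3,0)
  grid max=2 at (3,0)
Step 3: ant0:(1,3)->N->(0,3) | ant1:(3,0)->N->(2,0)
  grid max=1 at (0,3)
Step 4: ant0:(0,3)->E->(0,4) | ant1:(2,0)->S->(3,0)
  grid max=2 at (3,0)
Step 5: ant0:(0,4)->S->(1,4) | ant1:(3,0)->N->(2,0)
  grid max=1 at (1,4)
Step 6: ant0:(1,4)->N->(0,4) | ant1:(2,0)->S->(3,0)
  grid max=2 at (3,0)

(0,4) (3,0)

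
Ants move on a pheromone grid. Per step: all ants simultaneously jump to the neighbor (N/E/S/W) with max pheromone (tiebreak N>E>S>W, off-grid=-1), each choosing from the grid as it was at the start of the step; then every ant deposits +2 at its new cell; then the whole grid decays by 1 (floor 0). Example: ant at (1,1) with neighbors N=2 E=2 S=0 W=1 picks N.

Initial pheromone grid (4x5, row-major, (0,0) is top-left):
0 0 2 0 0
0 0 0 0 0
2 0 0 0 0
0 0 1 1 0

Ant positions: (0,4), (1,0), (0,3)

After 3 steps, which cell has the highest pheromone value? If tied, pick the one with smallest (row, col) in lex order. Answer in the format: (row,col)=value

Step 1: ant0:(0,4)->S->(1,4) | ant1:(1,0)->S->(2,0) | ant2:(0,3)->W->(0,2)
  grid max=3 at (0,2)
Step 2: ant0:(1,4)->N->(0,4) | ant1:(2,0)->N->(1,0) | ant2:(0,2)->E->(0,3)
  grid max=2 at (0,2)
Step 3: ant0:(0,4)->W->(0,3) | ant1:(1,0)->S->(2,0) | ant2:(0,3)->W->(0,2)
  grid max=3 at (0,2)
Final grid:
  0 0 3 2 0
  0 0 0 0 0
  3 0 0 0 0
  0 0 0 0 0
Max pheromone 3 at (0,2)

Answer: (0,2)=3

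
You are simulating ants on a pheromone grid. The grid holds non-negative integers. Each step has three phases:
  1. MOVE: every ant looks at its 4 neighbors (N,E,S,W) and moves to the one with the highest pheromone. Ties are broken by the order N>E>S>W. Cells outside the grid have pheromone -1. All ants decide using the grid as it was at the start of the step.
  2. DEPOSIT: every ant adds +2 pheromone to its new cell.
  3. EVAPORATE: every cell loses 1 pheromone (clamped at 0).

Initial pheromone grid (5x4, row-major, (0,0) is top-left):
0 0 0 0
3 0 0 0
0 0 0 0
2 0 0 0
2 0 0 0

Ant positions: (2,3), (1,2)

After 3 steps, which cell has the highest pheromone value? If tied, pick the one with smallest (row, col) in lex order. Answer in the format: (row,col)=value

Answer: (1,3)=3

Derivation:
Step 1: ant0:(2,3)->N->(1,3) | ant1:(1,2)->N->(0,2)
  grid max=2 at (1,0)
Step 2: ant0:(1,3)->N->(0,3) | ant1:(0,2)->E->(0,3)
  grid max=3 at (0,3)
Step 3: ant0:(0,3)->S->(1,3) | ant1:(0,3)->S->(1,3)
  grid max=3 at (1,3)
Final grid:
  0 0 0 2
  0 0 0 3
  0 0 0 0
  0 0 0 0
  0 0 0 0
Max pheromone 3 at (1,3)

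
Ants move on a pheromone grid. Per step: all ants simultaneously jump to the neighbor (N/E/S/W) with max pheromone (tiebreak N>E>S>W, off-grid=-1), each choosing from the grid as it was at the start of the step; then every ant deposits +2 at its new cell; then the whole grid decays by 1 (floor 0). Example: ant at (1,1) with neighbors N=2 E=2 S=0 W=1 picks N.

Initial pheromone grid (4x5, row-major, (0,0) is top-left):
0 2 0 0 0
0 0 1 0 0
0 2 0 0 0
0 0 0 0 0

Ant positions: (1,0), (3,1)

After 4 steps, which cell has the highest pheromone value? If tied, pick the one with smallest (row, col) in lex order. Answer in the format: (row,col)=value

Step 1: ant0:(1,0)->N->(0,0) | ant1:(3,1)->N->(2,1)
  grid max=3 at (2,1)
Step 2: ant0:(0,0)->E->(0,1) | ant1:(2,1)->N->(1,1)
  grid max=2 at (0,1)
Step 3: ant0:(0,1)->S->(1,1) | ant1:(1,1)->N->(0,1)
  grid max=3 at (0,1)
Step 4: ant0:(1,1)->N->(0,1) | ant1:(0,1)->S->(1,1)
  grid max=4 at (0,1)
Final grid:
  0 4 0 0 0
  0 3 0 0 0
  0 0 0 0 0
  0 0 0 0 0
Max pheromone 4 at (0,1)

Answer: (0,1)=4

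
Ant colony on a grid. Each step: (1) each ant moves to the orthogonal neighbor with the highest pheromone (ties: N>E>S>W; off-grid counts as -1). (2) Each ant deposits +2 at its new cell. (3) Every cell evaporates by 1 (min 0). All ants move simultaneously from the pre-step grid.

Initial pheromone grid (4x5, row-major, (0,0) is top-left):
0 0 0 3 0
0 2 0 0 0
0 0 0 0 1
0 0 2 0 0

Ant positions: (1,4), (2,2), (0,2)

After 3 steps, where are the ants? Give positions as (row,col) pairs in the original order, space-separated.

Step 1: ant0:(1,4)->S->(2,4) | ant1:(2,2)->S->(3,2) | ant2:(0,2)->E->(0,3)
  grid max=4 at (0,3)
Step 2: ant0:(2,4)->N->(1,4) | ant1:(3,2)->N->(2,2) | ant2:(0,3)->E->(0,4)
  grid max=3 at (0,3)
Step 3: ant0:(1,4)->N->(0,4) | ant1:(2,2)->S->(3,2) | ant2:(0,4)->W->(0,3)
  grid max=4 at (0,3)

(0,4) (3,2) (0,3)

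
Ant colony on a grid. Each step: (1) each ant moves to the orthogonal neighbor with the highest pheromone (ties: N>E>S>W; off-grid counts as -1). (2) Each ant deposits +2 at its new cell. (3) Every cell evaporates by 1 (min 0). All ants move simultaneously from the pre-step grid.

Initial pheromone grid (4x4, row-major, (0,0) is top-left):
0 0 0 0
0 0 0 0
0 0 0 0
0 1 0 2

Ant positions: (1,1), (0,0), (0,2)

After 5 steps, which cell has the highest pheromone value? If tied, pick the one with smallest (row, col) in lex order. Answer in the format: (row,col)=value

Step 1: ant0:(1,1)->N->(0,1) | ant1:(0,0)->E->(0,1) | ant2:(0,2)->E->(0,3)
  grid max=3 at (0,1)
Step 2: ant0:(0,1)->E->(0,2) | ant1:(0,1)->E->(0,2) | ant2:(0,3)->S->(1,3)
  grid max=3 at (0,2)
Step 3: ant0:(0,2)->W->(0,1) | ant1:(0,2)->W->(0,1) | ant2:(1,3)->N->(0,3)
  grid max=5 at (0,1)
Step 4: ant0:(0,1)->E->(0,2) | ant1:(0,1)->E->(0,2) | ant2:(0,3)->W->(0,2)
  grid max=7 at (0,2)
Step 5: ant0:(0,2)->W->(0,1) | ant1:(0,2)->W->(0,1) | ant2:(0,2)->W->(0,1)
  grid max=9 at (0,1)
Final grid:
  0 9 6 0
  0 0 0 0
  0 0 0 0
  0 0 0 0
Max pheromone 9 at (0,1)

Answer: (0,1)=9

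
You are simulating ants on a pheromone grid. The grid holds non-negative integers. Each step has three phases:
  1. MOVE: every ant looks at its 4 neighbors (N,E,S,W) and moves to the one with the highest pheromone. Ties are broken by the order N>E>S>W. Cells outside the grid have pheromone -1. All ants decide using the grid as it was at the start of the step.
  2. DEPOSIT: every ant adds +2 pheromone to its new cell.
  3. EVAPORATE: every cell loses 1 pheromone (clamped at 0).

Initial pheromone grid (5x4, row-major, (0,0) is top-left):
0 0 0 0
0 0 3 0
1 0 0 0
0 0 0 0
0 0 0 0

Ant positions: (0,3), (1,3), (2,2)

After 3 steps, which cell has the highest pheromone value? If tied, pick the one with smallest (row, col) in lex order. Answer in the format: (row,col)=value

Step 1: ant0:(0,3)->S->(1,3) | ant1:(1,3)->W->(1,2) | ant2:(2,2)->N->(1,2)
  grid max=6 at (1,2)
Step 2: ant0:(1,3)->W->(1,2) | ant1:(1,2)->E->(1,3) | ant2:(1,2)->E->(1,3)
  grid max=7 at (1,2)
Step 3: ant0:(1,2)->E->(1,3) | ant1:(1,3)->W->(1,2) | ant2:(1,3)->W->(1,2)
  grid max=10 at (1,2)
Final grid:
  0 0 0 0
  0 0 10 5
  0 0 0 0
  0 0 0 0
  0 0 0 0
Max pheromone 10 at (1,2)

Answer: (1,2)=10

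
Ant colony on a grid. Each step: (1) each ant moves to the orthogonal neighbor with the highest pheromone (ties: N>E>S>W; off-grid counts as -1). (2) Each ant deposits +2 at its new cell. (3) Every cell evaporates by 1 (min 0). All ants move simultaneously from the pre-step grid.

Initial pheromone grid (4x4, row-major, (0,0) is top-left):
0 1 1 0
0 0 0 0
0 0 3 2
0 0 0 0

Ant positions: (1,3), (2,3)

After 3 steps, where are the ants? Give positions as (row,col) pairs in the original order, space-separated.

Step 1: ant0:(1,3)->S->(2,3) | ant1:(2,3)->W->(2,2)
  grid max=4 at (2,2)
Step 2: ant0:(2,3)->W->(2,2) | ant1:(2,2)->E->(2,3)
  grid max=5 at (2,2)
Step 3: ant0:(2,2)->E->(2,3) | ant1:(2,3)->W->(2,2)
  grid max=6 at (2,2)

(2,3) (2,2)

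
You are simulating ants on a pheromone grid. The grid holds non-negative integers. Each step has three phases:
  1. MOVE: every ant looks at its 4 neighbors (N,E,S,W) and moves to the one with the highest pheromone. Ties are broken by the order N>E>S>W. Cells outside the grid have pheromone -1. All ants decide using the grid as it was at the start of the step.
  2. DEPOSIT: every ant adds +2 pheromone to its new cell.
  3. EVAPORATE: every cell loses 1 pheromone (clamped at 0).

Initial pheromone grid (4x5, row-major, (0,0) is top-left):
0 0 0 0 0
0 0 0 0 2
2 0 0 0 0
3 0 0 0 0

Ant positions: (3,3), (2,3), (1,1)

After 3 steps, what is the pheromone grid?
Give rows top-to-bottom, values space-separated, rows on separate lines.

After step 1: ants at (2,3),(1,3),(0,1)
  0 1 0 0 0
  0 0 0 1 1
  1 0 0 1 0
  2 0 0 0 0
After step 2: ants at (1,3),(1,4),(0,2)
  0 0 1 0 0
  0 0 0 2 2
  0 0 0 0 0
  1 0 0 0 0
After step 3: ants at (1,4),(1,3),(0,3)
  0 0 0 1 0
  0 0 0 3 3
  0 0 0 0 0
  0 0 0 0 0

0 0 0 1 0
0 0 0 3 3
0 0 0 0 0
0 0 0 0 0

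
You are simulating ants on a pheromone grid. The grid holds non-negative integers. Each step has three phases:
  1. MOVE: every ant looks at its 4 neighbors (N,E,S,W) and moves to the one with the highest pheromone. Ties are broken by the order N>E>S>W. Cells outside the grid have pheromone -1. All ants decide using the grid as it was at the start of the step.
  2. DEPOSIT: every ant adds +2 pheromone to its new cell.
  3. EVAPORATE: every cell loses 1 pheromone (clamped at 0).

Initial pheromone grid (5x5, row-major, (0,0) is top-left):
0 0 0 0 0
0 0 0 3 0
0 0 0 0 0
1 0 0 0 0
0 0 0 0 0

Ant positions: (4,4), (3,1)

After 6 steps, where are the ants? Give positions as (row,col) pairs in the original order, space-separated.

Step 1: ant0:(4,4)->N->(3,4) | ant1:(3,1)->W->(3,0)
  grid max=2 at (1,3)
Step 2: ant0:(3,4)->N->(2,4) | ant1:(3,0)->N->(2,0)
  grid max=1 at (1,3)
Step 3: ant0:(2,4)->N->(1,4) | ant1:(2,0)->S->(3,0)
  grid max=2 at (3,0)
Step 4: ant0:(1,4)->N->(0,4) | ant1:(3,0)->N->(2,0)
  grid max=1 at (0,4)
Step 5: ant0:(0,4)->S->(1,4) | ant1:(2,0)->S->(3,0)
  grid max=2 at (3,0)
Step 6: ant0:(1,4)->N->(0,4) | ant1:(3,0)->N->(2,0)
  grid max=1 at (0,4)

(0,4) (2,0)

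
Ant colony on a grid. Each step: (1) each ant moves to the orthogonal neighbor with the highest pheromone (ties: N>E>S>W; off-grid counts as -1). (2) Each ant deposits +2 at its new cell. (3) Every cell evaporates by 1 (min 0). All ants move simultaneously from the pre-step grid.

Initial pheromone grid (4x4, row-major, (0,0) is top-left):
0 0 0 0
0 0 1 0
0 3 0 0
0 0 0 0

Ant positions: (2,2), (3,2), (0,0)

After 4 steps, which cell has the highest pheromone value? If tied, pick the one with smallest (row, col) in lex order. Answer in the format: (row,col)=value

Answer: (2,1)=7

Derivation:
Step 1: ant0:(2,2)->W->(2,1) | ant1:(3,2)->N->(2,2) | ant2:(0,0)->E->(0,1)
  grid max=4 at (2,1)
Step 2: ant0:(2,1)->E->(2,2) | ant1:(2,2)->W->(2,1) | ant2:(0,1)->E->(0,2)
  grid max=5 at (2,1)
Step 3: ant0:(2,2)->W->(2,1) | ant1:(2,1)->E->(2,2) | ant2:(0,2)->E->(0,3)
  grid max=6 at (2,1)
Step 4: ant0:(2,1)->E->(2,2) | ant1:(2,2)->W->(2,1) | ant2:(0,3)->S->(1,3)
  grid max=7 at (2,1)
Final grid:
  0 0 0 0
  0 0 0 1
  0 7 4 0
  0 0 0 0
Max pheromone 7 at (2,1)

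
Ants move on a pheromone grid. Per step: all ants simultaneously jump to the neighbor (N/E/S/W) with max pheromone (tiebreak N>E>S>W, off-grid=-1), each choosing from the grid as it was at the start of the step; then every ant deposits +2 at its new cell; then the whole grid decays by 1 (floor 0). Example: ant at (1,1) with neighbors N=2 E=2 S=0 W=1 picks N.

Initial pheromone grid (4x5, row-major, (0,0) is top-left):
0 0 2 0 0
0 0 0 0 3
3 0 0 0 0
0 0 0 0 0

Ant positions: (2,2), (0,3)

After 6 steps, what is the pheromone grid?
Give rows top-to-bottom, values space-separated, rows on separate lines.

After step 1: ants at (1,2),(0,2)
  0 0 3 0 0
  0 0 1 0 2
  2 0 0 0 0
  0 0 0 0 0
After step 2: ants at (0,2),(1,2)
  0 0 4 0 0
  0 0 2 0 1
  1 0 0 0 0
  0 0 0 0 0
After step 3: ants at (1,2),(0,2)
  0 0 5 0 0
  0 0 3 0 0
  0 0 0 0 0
  0 0 0 0 0
After step 4: ants at (0,2),(1,2)
  0 0 6 0 0
  0 0 4 0 0
  0 0 0 0 0
  0 0 0 0 0
After step 5: ants at (1,2),(0,2)
  0 0 7 0 0
  0 0 5 0 0
  0 0 0 0 0
  0 0 0 0 0
After step 6: ants at (0,2),(1,2)
  0 0 8 0 0
  0 0 6 0 0
  0 0 0 0 0
  0 0 0 0 0

0 0 8 0 0
0 0 6 0 0
0 0 0 0 0
0 0 0 0 0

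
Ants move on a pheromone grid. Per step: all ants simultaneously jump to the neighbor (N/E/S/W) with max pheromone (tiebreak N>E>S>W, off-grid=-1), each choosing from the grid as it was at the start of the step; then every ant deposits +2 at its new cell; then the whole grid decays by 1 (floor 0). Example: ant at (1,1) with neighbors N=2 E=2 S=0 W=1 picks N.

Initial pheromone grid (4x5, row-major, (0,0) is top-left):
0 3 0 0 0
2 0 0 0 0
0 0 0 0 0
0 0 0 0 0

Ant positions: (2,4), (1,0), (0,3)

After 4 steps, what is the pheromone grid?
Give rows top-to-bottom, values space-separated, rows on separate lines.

After step 1: ants at (1,4),(0,0),(0,4)
  1 2 0 0 1
  1 0 0 0 1
  0 0 0 0 0
  0 0 0 0 0
After step 2: ants at (0,4),(0,1),(1,4)
  0 3 0 0 2
  0 0 0 0 2
  0 0 0 0 0
  0 0 0 0 0
After step 3: ants at (1,4),(0,2),(0,4)
  0 2 1 0 3
  0 0 0 0 3
  0 0 0 0 0
  0 0 0 0 0
After step 4: ants at (0,4),(0,1),(1,4)
  0 3 0 0 4
  0 0 0 0 4
  0 0 0 0 0
  0 0 0 0 0

0 3 0 0 4
0 0 0 0 4
0 0 0 0 0
0 0 0 0 0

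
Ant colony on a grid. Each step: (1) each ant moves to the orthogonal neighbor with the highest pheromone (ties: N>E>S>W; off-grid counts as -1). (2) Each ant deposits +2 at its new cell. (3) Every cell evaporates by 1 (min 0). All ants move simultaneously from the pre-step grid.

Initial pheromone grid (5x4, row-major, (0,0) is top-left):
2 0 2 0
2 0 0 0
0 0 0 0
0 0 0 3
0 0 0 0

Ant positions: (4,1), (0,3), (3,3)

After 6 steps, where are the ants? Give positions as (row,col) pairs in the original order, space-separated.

Step 1: ant0:(4,1)->N->(3,1) | ant1:(0,3)->W->(0,2) | ant2:(3,3)->N->(2,3)
  grid max=3 at (0,2)
Step 2: ant0:(3,1)->N->(2,1) | ant1:(0,2)->E->(0,3) | ant2:(2,3)->S->(3,3)
  grid max=3 at (3,3)
Step 3: ant0:(2,1)->N->(1,1) | ant1:(0,3)->W->(0,2) | ant2:(3,3)->N->(2,3)
  grid max=3 at (0,2)
Step 4: ant0:(1,1)->N->(0,1) | ant1:(0,2)->E->(0,3) | ant2:(2,3)->S->(3,3)
  grid max=3 at (3,3)
Step 5: ant0:(0,1)->E->(0,2) | ant1:(0,3)->W->(0,2) | ant2:(3,3)->N->(2,3)
  grid max=5 at (0,2)
Step 6: ant0:(0,2)->E->(0,3) | ant1:(0,2)->E->(0,3) | ant2:(2,3)->S->(3,3)
  grid max=4 at (0,2)

(0,3) (0,3) (3,3)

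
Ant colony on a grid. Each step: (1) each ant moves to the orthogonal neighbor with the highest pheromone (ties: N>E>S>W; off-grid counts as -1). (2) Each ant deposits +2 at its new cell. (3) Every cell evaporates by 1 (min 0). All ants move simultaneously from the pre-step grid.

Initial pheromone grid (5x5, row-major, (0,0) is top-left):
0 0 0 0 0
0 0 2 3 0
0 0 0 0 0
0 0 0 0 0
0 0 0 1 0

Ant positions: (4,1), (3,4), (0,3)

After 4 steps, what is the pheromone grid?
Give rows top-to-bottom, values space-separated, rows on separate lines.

After step 1: ants at (3,1),(2,4),(1,3)
  0 0 0 0 0
  0 0 1 4 0
  0 0 0 0 1
  0 1 0 0 0
  0 0 0 0 0
After step 2: ants at (2,1),(1,4),(1,2)
  0 0 0 0 0
  0 0 2 3 1
  0 1 0 0 0
  0 0 0 0 0
  0 0 0 0 0
After step 3: ants at (1,1),(1,3),(1,3)
  0 0 0 0 0
  0 1 1 6 0
  0 0 0 0 0
  0 0 0 0 0
  0 0 0 0 0
After step 4: ants at (1,2),(1,2),(1,2)
  0 0 0 0 0
  0 0 6 5 0
  0 0 0 0 0
  0 0 0 0 0
  0 0 0 0 0

0 0 0 0 0
0 0 6 5 0
0 0 0 0 0
0 0 0 0 0
0 0 0 0 0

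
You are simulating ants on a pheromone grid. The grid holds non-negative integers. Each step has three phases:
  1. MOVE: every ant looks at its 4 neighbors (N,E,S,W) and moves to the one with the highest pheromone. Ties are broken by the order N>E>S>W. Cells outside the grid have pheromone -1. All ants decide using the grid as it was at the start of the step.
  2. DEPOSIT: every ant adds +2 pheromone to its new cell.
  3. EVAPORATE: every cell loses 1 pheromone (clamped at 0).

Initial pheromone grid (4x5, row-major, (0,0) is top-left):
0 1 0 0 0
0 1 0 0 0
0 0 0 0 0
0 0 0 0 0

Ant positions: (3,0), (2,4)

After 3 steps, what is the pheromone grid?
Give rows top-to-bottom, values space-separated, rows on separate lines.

After step 1: ants at (2,0),(1,4)
  0 0 0 0 0
  0 0 0 0 1
  1 0 0 0 0
  0 0 0 0 0
After step 2: ants at (1,0),(0,4)
  0 0 0 0 1
  1 0 0 0 0
  0 0 0 0 0
  0 0 0 0 0
After step 3: ants at (0,0),(1,4)
  1 0 0 0 0
  0 0 0 0 1
  0 0 0 0 0
  0 0 0 0 0

1 0 0 0 0
0 0 0 0 1
0 0 0 0 0
0 0 0 0 0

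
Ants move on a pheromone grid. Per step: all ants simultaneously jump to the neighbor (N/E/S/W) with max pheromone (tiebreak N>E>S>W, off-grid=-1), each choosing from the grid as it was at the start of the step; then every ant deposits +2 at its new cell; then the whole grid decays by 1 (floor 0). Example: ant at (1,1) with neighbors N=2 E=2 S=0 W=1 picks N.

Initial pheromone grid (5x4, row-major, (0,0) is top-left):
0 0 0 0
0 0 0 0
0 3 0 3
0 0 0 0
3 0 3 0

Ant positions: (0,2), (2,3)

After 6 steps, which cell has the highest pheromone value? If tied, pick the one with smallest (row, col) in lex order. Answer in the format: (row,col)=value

Step 1: ant0:(0,2)->E->(0,3) | ant1:(2,3)->N->(1,3)
  grid max=2 at (2,1)
Step 2: ant0:(0,3)->S->(1,3) | ant1:(1,3)->S->(2,3)
  grid max=3 at (2,3)
Step 3: ant0:(1,3)->S->(2,3) | ant1:(2,3)->N->(1,3)
  grid max=4 at (2,3)
Step 4: ant0:(2,3)->N->(1,3) | ant1:(1,3)->S->(2,3)
  grid max=5 at (2,3)
Step 5: ant0:(1,3)->S->(2,3) | ant1:(2,3)->N->(1,3)
  grid max=6 at (2,3)
Step 6: ant0:(2,3)->N->(1,3) | ant1:(1,3)->S->(2,3)
  grid max=7 at (2,3)
Final grid:
  0 0 0 0
  0 0 0 6
  0 0 0 7
  0 0 0 0
  0 0 0 0
Max pheromone 7 at (2,3)

Answer: (2,3)=7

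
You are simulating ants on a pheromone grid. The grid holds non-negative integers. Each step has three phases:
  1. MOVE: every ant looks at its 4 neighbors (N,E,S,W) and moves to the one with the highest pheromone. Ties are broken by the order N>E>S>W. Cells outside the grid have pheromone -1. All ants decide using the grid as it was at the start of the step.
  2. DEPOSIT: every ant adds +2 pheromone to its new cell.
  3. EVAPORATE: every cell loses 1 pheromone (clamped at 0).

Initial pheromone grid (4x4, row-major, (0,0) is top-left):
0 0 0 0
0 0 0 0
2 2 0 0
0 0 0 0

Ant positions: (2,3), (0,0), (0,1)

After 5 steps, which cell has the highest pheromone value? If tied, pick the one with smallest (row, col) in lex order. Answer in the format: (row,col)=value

Step 1: ant0:(2,3)->N->(1,3) | ant1:(0,0)->E->(0,1) | ant2:(0,1)->E->(0,2)
  grid max=1 at (0,1)
Step 2: ant0:(1,3)->N->(0,3) | ant1:(0,1)->E->(0,2) | ant2:(0,2)->W->(0,1)
  grid max=2 at (0,1)
Step 3: ant0:(0,3)->W->(0,2) | ant1:(0,2)->W->(0,1) | ant2:(0,1)->E->(0,2)
  grid max=5 at (0,2)
Step 4: ant0:(0,2)->W->(0,1) | ant1:(0,1)->E->(0,2) | ant2:(0,2)->W->(0,1)
  grid max=6 at (0,1)
Step 5: ant0:(0,1)->E->(0,2) | ant1:(0,2)->W->(0,1) | ant2:(0,1)->E->(0,2)
  grid max=9 at (0,2)
Final grid:
  0 7 9 0
  0 0 0 0
  0 0 0 0
  0 0 0 0
Max pheromone 9 at (0,2)

Answer: (0,2)=9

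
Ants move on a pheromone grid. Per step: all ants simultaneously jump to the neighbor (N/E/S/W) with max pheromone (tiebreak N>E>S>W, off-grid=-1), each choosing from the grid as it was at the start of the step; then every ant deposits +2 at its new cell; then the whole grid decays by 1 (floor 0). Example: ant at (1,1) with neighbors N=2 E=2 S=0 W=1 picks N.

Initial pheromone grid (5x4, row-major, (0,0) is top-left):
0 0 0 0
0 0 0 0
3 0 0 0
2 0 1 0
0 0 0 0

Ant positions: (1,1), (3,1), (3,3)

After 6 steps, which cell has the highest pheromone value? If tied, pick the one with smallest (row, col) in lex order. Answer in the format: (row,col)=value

Answer: (2,0)=3

Derivation:
Step 1: ant0:(1,1)->N->(0,1) | ant1:(3,1)->W->(3,0) | ant2:(3,3)->W->(3,2)
  grid max=3 at (3,0)
Step 2: ant0:(0,1)->E->(0,2) | ant1:(3,0)->N->(2,0) | ant2:(3,2)->N->(2,2)
  grid max=3 at (2,0)
Step 3: ant0:(0,2)->E->(0,3) | ant1:(2,0)->S->(3,0) | ant2:(2,2)->S->(3,2)
  grid max=3 at (3,0)
Step 4: ant0:(0,3)->S->(1,3) | ant1:(3,0)->N->(2,0) | ant2:(3,2)->N->(2,2)
  grid max=3 at (2,0)
Step 5: ant0:(1,3)->N->(0,3) | ant1:(2,0)->S->(3,0) | ant2:(2,2)->S->(3,2)
  grid max=3 at (3,0)
Step 6: ant0:(0,3)->S->(1,3) | ant1:(3,0)->N->(2,0) | ant2:(3,2)->N->(2,2)
  grid max=3 at (2,0)
Final grid:
  0 0 0 0
  0 0 0 1
  3 0 1 0
  2 0 1 0
  0 0 0 0
Max pheromone 3 at (2,0)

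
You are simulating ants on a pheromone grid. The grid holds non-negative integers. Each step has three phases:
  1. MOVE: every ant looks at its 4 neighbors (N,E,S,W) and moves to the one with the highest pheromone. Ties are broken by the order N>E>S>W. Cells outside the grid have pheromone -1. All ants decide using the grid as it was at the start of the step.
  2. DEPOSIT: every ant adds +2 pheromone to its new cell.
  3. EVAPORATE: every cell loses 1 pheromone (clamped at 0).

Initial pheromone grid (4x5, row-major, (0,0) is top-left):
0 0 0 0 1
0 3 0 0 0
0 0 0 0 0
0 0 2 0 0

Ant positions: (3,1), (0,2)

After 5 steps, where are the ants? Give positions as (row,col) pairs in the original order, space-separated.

Step 1: ant0:(3,1)->E->(3,2) | ant1:(0,2)->E->(0,3)
  grid max=3 at (3,2)
Step 2: ant0:(3,2)->N->(2,2) | ant1:(0,3)->E->(0,4)
  grid max=2 at (3,2)
Step 3: ant0:(2,2)->S->(3,2) | ant1:(0,4)->S->(1,4)
  grid max=3 at (3,2)
Step 4: ant0:(3,2)->N->(2,2) | ant1:(1,4)->N->(0,4)
  grid max=2 at (3,2)
Step 5: ant0:(2,2)->S->(3,2) | ant1:(0,4)->S->(1,4)
  grid max=3 at (3,2)

(3,2) (1,4)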